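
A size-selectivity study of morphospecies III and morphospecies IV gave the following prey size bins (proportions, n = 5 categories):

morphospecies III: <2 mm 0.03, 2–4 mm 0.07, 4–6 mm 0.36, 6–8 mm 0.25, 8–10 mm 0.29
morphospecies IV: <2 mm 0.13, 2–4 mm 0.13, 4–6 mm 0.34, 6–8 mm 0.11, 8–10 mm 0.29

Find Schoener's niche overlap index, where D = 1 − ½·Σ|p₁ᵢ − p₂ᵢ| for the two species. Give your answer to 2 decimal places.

Σ|p₁ᵢ − p₂ᵢ| = 0.10 + 0.06 + 0.02 + 0.14 + 0.00 = 0.32
D = 1 − ½ × 0.32 = 1 − 0.160 = 0.8400

0.84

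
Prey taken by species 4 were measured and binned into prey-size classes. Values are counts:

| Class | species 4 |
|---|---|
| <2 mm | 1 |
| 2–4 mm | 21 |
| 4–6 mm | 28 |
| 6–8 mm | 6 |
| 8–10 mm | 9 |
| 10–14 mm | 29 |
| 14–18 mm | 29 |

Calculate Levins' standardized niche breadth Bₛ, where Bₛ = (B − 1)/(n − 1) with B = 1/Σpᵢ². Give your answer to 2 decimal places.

Proportions for species 4 (n=123): 1/123=0.0081, 21/123=0.1707, 28/123=0.2276, 6/123=0.0488, 9/123=0.0732, 29/123=0.2358, 29/123=0.2358
Σpᵢ² = 0.0081² + 0.1707² + 0.2276² + 0.0488² + 0.0732² + 0.2358² + 0.2358² = 0.000066 + 0.029138 + 0.051802 + 0.002381 + 0.005358 + 0.055602 + 0.055602 = 0.199949
B = 1 / 0.199949 = 5.0013
Bₛ = (B − 1)/(n − 1) = (5.0013 − 1)/(7 − 1) = 4.0013/6 = 0.6669

0.67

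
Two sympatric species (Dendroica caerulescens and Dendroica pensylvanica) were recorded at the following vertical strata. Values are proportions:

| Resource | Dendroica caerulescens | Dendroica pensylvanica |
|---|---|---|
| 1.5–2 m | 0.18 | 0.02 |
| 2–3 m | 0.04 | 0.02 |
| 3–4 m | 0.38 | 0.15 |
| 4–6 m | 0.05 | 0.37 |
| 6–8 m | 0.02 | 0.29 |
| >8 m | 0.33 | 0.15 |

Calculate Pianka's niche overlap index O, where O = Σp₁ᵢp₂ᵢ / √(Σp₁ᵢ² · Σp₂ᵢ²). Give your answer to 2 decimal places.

Σ p₁ᵢp₂ᵢ = 0.0036 + 0.0008 + 0.0570 + 0.0185 + 0.0058 + 0.0495 = 0.1352
Σp_1ᵢ² = 0.18² + 0.04² + 0.38² + 0.05² + 0.02² + 0.33² = 0.0324 + 0.0016 + 0.1444 + 0.0025 + 0.0004 + 0.1089 = 0.2902
Σp_2ᵢ² = 0.02² + 0.02² + 0.15² + 0.37² + 0.29² + 0.15² = 0.0004 + 0.0004 + 0.0225 + 0.1369 + 0.0841 + 0.0225 = 0.2668
O = 0.1352 / √(0.2902 × 0.2668) = 0.1352 / 0.27825 = 0.4859

0.49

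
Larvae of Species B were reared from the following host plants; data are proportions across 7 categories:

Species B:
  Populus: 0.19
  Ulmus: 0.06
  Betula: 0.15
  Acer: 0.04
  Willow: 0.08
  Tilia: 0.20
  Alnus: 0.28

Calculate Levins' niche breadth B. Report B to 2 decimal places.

Σpᵢ² = 0.19² + 0.06² + 0.15² + 0.04² + 0.08² + 0.20² + 0.28² = 0.0361 + 0.0036 + 0.0225 + 0.0016 + 0.0064 + 0.0400 + 0.0784 = 0.1886
B = 1 / 0.1886 = 5.3022

5.30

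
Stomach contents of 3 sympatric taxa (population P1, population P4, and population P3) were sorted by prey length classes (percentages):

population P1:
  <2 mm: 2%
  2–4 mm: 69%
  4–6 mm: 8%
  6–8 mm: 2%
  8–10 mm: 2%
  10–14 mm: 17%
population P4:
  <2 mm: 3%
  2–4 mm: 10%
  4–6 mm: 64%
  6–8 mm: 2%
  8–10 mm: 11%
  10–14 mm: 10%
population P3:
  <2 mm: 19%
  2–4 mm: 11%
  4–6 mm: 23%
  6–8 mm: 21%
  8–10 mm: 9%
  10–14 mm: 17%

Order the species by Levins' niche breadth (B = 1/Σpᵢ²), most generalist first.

Convert percentages to proportions (divide by 100).
Σp_P1ᵢ² = 0.02² + 0.69² + 0.08² + 0.02² + 0.02² + 0.17² = 0.0004 + 0.4761 + 0.0064 + 0.0004 + 0.0004 + 0.0289 = 0.5126
B_P1 = 1 / 0.5126 = 1.9508
Σp_P4ᵢ² = 0.03² + 0.10² + 0.64² + 0.02² + 0.11² + 0.10² = 0.0009 + 0.0100 + 0.4096 + 0.0004 + 0.0121 + 0.0100 = 0.4430
B_P4 = 1 / 0.4430 = 2.2573
Σp_P3ᵢ² = 0.19² + 0.11² + 0.23² + 0.21² + 0.09² + 0.17² = 0.0361 + 0.0121 + 0.0529 + 0.0441 + 0.0081 + 0.0289 = 0.1822
B_P3 = 1 / 0.1822 = 5.4885
Ranking by B (broadest → narrowest): population P3 (5.49) > population P4 (2.26) > population P1 (1.95)

population P3 > population P4 > population P1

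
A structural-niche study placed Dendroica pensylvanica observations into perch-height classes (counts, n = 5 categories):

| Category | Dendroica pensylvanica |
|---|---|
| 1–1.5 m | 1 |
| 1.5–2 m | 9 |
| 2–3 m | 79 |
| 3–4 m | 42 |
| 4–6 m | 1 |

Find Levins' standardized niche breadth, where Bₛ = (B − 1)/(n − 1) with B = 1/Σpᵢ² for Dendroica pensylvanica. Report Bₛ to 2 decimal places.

Proportions for Dendroica pensylvanica (n=132): 1/132=0.0076, 9/132=0.0682, 79/132=0.5985, 42/132=0.3182, 1/132=0.0076
Σpᵢ² = 0.0076² + 0.0682² + 0.5985² + 0.3182² + 0.0076² = 0.000058 + 0.004651 + 0.358202 + 0.101251 + 0.000058 = 0.464220
B = 1 / 0.464220 = 2.1542
Bₛ = (B − 1)/(n − 1) = (2.1542 − 1)/(5 − 1) = 1.1542/4 = 0.2886

0.29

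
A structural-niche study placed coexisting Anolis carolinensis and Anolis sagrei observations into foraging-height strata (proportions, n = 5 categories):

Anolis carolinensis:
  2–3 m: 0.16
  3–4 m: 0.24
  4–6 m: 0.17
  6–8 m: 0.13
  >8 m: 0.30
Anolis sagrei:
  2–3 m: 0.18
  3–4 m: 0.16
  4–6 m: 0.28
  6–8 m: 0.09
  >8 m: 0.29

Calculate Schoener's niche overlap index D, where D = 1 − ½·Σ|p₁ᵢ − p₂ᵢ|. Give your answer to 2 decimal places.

Σ|p₁ᵢ − p₂ᵢ| = 0.02 + 0.08 + 0.11 + 0.04 + 0.01 = 0.26
D = 1 − ½ × 0.26 = 1 − 0.130 = 0.8700

0.87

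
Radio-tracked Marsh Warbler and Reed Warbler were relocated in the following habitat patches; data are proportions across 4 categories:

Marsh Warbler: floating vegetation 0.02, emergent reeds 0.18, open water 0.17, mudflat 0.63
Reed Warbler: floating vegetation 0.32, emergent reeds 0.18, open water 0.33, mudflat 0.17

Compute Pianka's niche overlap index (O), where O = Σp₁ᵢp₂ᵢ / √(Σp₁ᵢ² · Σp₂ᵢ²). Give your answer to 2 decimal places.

0.57

Σ p₁ᵢp₂ᵢ = 0.0064 + 0.0324 + 0.0561 + 0.1071 = 0.2020
Σp_1ᵢ² = 0.02² + 0.18² + 0.17² + 0.63² = 0.0004 + 0.0324 + 0.0289 + 0.3969 = 0.4586
Σp_2ᵢ² = 0.32² + 0.18² + 0.33² + 0.17² = 0.1024 + 0.0324 + 0.1089 + 0.0289 = 0.2726
O = 0.2020 / √(0.4586 × 0.2726) = 0.2020 / 0.35357 = 0.5713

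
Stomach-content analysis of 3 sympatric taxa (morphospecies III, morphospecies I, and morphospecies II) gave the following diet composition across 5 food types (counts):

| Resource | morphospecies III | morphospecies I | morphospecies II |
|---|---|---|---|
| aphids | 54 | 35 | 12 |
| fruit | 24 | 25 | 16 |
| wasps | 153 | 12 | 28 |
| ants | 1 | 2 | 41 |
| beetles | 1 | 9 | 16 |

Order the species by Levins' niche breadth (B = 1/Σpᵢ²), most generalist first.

Proportions for morphospecies III (n=233): 54/233=0.2318, 24/233=0.1030, 153/233=0.6567, 1/233=0.0043, 1/233=0.0043
Proportions for morphospecies I (n=83): 35/83=0.4217, 25/83=0.3012, 12/83=0.1446, 2/83=0.0241, 9/83=0.1084
Proportions for morphospecies II (n=113): 12/113=0.1062, 16/113=0.1416, 28/113=0.2478, 41/113=0.3628, 16/113=0.1416
Σp_IIIᵢ² = 0.2318² + 0.1030² + 0.6567² + 0.0043² + 0.0043² = 0.053731 + 0.010609 + 0.431255 + 0.000018 + 0.000018 = 0.495631
B_III = 1 / 0.495631 = 2.0176
Σp_Iᵢ² = 0.4217² + 0.3012² + 0.1446² + 0.0241² + 0.1084² = 0.177831 + 0.090721 + 0.020909 + 0.000581 + 0.011751 = 0.301793
B_I = 1 / 0.301793 = 3.3135
Σp_IIᵢ² = 0.1062² + 0.1416² + 0.2478² + 0.3628² + 0.1416² = 0.011278 + 0.020051 + 0.061405 + 0.131624 + 0.020051 = 0.244409
B_II = 1 / 0.244409 = 4.0915
Ranking by B (broadest → narrowest): morphospecies II (4.09) > morphospecies I (3.31) > morphospecies III (2.02)

morphospecies II > morphospecies I > morphospecies III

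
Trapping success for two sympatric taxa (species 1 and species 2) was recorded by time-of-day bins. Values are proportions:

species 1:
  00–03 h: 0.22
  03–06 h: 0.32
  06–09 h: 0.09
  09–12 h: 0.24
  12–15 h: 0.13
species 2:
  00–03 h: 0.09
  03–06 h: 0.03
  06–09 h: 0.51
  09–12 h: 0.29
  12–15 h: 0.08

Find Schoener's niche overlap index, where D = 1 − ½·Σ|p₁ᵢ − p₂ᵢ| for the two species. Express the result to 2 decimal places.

Σ|p₁ᵢ − p₂ᵢ| = 0.13 + 0.29 + 0.42 + 0.05 + 0.05 = 0.94
D = 1 − ½ × 0.94 = 1 − 0.470 = 0.5300

0.53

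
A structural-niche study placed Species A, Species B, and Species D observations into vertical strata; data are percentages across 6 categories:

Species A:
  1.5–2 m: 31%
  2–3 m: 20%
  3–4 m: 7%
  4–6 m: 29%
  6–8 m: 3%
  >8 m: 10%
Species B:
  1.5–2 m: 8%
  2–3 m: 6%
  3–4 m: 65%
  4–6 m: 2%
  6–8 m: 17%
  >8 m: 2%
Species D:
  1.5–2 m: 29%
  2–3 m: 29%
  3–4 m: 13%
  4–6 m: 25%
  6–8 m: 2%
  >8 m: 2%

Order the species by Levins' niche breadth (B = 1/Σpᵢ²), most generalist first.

Convert percentages to proportions (divide by 100).
Σp_Aᵢ² = 0.31² + 0.20² + 0.07² + 0.29² + 0.03² + 0.10² = 0.0961 + 0.0400 + 0.0049 + 0.0841 + 0.0009 + 0.0100 = 0.2360
B_A = 1 / 0.2360 = 4.2373
Σp_Bᵢ² = 0.08² + 0.06² + 0.65² + 0.02² + 0.17² + 0.02² = 0.0064 + 0.0036 + 0.4225 + 0.0004 + 0.0289 + 0.0004 = 0.4622
B_B = 1 / 0.4622 = 2.1636
Σp_Dᵢ² = 0.29² + 0.29² + 0.13² + 0.25² + 0.02² + 0.02² = 0.0841 + 0.0841 + 0.0169 + 0.0625 + 0.0004 + 0.0004 = 0.2484
B_D = 1 / 0.2484 = 4.0258
Ranking by B (broadest → narrowest): Species A (4.24) > Species D (4.03) > Species B (2.16)

Species A > Species D > Species B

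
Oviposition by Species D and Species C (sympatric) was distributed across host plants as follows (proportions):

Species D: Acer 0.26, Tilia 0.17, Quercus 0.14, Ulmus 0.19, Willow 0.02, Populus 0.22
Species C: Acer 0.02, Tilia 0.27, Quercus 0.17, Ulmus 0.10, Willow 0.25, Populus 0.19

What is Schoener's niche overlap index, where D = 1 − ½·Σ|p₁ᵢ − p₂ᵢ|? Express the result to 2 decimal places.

Σ|p₁ᵢ − p₂ᵢ| = 0.24 + 0.10 + 0.03 + 0.09 + 0.23 + 0.03 = 0.72
D = 1 − ½ × 0.72 = 1 − 0.360 = 0.6400

0.64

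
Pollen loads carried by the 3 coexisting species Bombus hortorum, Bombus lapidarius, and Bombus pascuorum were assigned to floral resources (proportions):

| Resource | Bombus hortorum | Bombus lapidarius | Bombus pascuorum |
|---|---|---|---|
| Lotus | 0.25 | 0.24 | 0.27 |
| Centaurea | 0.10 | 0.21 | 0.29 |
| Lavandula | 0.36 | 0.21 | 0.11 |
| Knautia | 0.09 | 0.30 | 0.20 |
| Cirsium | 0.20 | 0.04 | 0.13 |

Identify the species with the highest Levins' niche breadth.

Σp_hortᵢ² = 0.25² + 0.10² + 0.36² + 0.09² + 0.20² = 0.0625 + 0.0100 + 0.1296 + 0.0081 + 0.0400 = 0.2502
B_hort = 1 / 0.2502 = 3.9968
Σp_lapiᵢ² = 0.24² + 0.21² + 0.21² + 0.30² + 0.04² = 0.0576 + 0.0441 + 0.0441 + 0.0900 + 0.0016 = 0.2374
B_lapi = 1 / 0.2374 = 4.2123
Σp_pascᵢ² = 0.27² + 0.29² + 0.11² + 0.20² + 0.13² = 0.0729 + 0.0841 + 0.0121 + 0.0400 + 0.0169 = 0.2260
B_pasc = 1 / 0.2260 = 4.4248
Highest B → broadest niche (most generalist): Bombus pascuorum (B = 4.42).

Bombus pascuorum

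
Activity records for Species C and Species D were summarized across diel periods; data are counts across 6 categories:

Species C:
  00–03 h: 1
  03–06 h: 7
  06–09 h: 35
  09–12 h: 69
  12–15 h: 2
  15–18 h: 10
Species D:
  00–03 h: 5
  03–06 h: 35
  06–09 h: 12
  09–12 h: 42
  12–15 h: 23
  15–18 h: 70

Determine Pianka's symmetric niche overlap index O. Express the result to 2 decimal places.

Proportions for Species C (n=124): 1/124=0.0081, 7/124=0.0565, 35/124=0.2823, 69/124=0.5565, 2/124=0.0161, 10/124=0.0806
Proportions for Species D (n=187): 5/187=0.0267, 35/187=0.1872, 12/187=0.0642, 42/187=0.2246, 23/187=0.1230, 70/187=0.3743
Σ p₁ᵢp₂ᵢ = 0.000216 + 0.010577 + 0.018124 + 0.124990 + 0.001980 + 0.030169 = 0.186056
Σp_1ᵢ² = 0.0081² + 0.0565² + 0.2823² + 0.5565² + 0.0161² + 0.0806² = 0.000066 + 0.003192 + 0.079693 + 0.309692 + 0.000259 + 0.006496 = 0.399398
Σp_2ᵢ² = 0.0267² + 0.1872² + 0.0642² + 0.2246² + 0.1230² + 0.3743² = 0.000713 + 0.035044 + 0.004122 + 0.050445 + 0.015129 + 0.140100 = 0.245553
O = 0.186056 / √(0.399398 × 0.245553) = 0.186056 / 0.3131667 = 0.5941

0.59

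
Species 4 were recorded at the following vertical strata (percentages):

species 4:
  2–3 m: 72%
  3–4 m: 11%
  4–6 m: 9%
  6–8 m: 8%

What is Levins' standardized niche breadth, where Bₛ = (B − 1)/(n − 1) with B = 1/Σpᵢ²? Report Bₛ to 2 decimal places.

Convert percentages to proportions (divide by 100).
Σpᵢ² = 0.72² + 0.11² + 0.09² + 0.08² = 0.5184 + 0.0121 + 0.0081 + 0.0064 = 0.5450
B = 1 / 0.5450 = 1.8349
Bₛ = (B − 1)/(n − 1) = (1.8349 − 1)/(4 − 1) = 0.8349/3 = 0.2783

0.28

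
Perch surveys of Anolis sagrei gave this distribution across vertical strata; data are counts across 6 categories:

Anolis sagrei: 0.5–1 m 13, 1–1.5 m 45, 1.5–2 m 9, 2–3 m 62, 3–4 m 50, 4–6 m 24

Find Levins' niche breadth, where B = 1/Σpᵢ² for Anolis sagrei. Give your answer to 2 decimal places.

4.48

Proportions for Anolis sagrei (n=203): 13/203=0.0640, 45/203=0.2217, 9/203=0.0443, 62/203=0.3054, 50/203=0.2463, 24/203=0.1182
Σpᵢ² = 0.0640² + 0.2217² + 0.0443² + 0.3054² + 0.2463² + 0.1182² = 0.004096 + 0.049151 + 0.001962 + 0.093269 + 0.060664 + 0.013971 = 0.223113
B = 1 / 0.223113 = 4.4820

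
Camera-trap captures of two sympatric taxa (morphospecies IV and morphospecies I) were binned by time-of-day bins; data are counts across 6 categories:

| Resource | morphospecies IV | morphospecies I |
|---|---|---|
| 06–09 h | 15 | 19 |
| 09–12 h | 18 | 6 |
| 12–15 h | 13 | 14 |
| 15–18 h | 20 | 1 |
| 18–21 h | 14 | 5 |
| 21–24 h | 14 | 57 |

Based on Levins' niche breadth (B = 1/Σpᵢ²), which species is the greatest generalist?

Proportions for morphospecies IV (n=94): 15/94=0.1596, 18/94=0.1915, 13/94=0.1383, 20/94=0.2128, 14/94=0.1489, 14/94=0.1489
Proportions for morphospecies I (n=102): 19/102=0.1863, 6/102=0.0588, 14/102=0.1373, 1/102=0.0098, 5/102=0.0490, 57/102=0.5588
Σp_IVᵢ² = 0.1596² + 0.1915² + 0.1383² + 0.2128² + 0.1489² + 0.1489² = 0.025472 + 0.036672 + 0.019127 + 0.045284 + 0.022171 + 0.022171 = 0.170897
B_IV = 1 / 0.170897 = 5.8515
Σp_Iᵢ² = 0.1863² + 0.0588² + 0.1373² + 0.0098² + 0.0490² + 0.5588² = 0.034708 + 0.003457 + 0.018851 + 0.000096 + 0.002401 + 0.312257 = 0.371770
B_I = 1 / 0.371770 = 2.6898
Highest B → broadest niche (most generalist): morphospecies IV (B = 5.85).

morphospecies IV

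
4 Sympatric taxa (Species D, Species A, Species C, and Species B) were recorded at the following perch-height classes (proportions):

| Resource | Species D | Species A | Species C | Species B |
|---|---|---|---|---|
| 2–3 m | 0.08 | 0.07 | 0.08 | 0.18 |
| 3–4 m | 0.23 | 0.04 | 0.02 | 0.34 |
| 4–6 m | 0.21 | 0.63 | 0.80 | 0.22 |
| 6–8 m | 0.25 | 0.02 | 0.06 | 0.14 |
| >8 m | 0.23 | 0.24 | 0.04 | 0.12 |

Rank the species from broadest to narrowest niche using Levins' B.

Species D > Species B > Species A > Species C

Σp_Dᵢ² = 0.08² + 0.23² + 0.21² + 0.25² + 0.23² = 0.0064 + 0.0529 + 0.0441 + 0.0625 + 0.0529 = 0.2188
B_D = 1 / 0.2188 = 4.5704
Σp_Aᵢ² = 0.07² + 0.04² + 0.63² + 0.02² + 0.24² = 0.0049 + 0.0016 + 0.3969 + 0.0004 + 0.0576 = 0.4614
B_A = 1 / 0.4614 = 2.1673
Σp_Cᵢ² = 0.08² + 0.02² + 0.80² + 0.06² + 0.04² = 0.0064 + 0.0004 + 0.6400 + 0.0036 + 0.0016 = 0.6520
B_C = 1 / 0.6520 = 1.5337
Σp_Bᵢ² = 0.18² + 0.34² + 0.22² + 0.14² + 0.12² = 0.0324 + 0.1156 + 0.0484 + 0.0196 + 0.0144 = 0.2304
B_B = 1 / 0.2304 = 4.3403
Ranking by B (broadest → narrowest): Species D (4.57) > Species B (4.34) > Species A (2.17) > Species C (1.53)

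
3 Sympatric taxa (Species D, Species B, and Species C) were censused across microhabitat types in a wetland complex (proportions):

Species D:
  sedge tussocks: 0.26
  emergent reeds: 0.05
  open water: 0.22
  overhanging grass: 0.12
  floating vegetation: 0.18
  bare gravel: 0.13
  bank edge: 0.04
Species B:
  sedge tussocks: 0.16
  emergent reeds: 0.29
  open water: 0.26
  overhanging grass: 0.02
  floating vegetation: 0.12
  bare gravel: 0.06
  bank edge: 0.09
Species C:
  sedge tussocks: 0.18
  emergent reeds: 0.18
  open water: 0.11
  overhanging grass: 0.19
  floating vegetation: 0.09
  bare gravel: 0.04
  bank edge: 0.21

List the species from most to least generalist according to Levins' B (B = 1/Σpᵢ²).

Species C > Species D > Species B

Σp_Dᵢ² = 0.26² + 0.05² + 0.22² + 0.12² + 0.18² + 0.13² + 0.04² = 0.0676 + 0.0025 + 0.0484 + 0.0144 + 0.0324 + 0.0169 + 0.0016 = 0.1838
B_D = 1 / 0.1838 = 5.4407
Σp_Bᵢ² = 0.16² + 0.29² + 0.26² + 0.02² + 0.12² + 0.06² + 0.09² = 0.0256 + 0.0841 + 0.0676 + 0.0004 + 0.0144 + 0.0036 + 0.0081 = 0.2038
B_B = 1 / 0.2038 = 4.9068
Σp_Cᵢ² = 0.18² + 0.18² + 0.11² + 0.19² + 0.09² + 0.04² + 0.21² = 0.0324 + 0.0324 + 0.0121 + 0.0361 + 0.0081 + 0.0016 + 0.0441 = 0.1668
B_C = 1 / 0.1668 = 5.9952
Ranking by B (broadest → narrowest): Species C (6.00) > Species D (5.44) > Species B (4.91)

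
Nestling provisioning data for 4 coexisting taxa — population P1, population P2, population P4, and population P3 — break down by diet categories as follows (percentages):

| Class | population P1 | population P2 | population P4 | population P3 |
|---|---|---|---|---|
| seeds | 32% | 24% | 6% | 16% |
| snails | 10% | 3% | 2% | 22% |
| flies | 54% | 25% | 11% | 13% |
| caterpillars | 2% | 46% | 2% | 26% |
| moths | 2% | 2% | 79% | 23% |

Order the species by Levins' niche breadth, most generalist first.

population P3 > population P2 > population P1 > population P4

Convert percentages to proportions (divide by 100).
Σp_P1ᵢ² = 0.32² + 0.10² + 0.54² + 0.02² + 0.02² = 0.1024 + 0.0100 + 0.2916 + 0.0004 + 0.0004 = 0.4048
B_P1 = 1 / 0.4048 = 2.4704
Σp_P2ᵢ² = 0.24² + 0.03² + 0.25² + 0.46² + 0.02² = 0.0576 + 0.0009 + 0.0625 + 0.2116 + 0.0004 = 0.3330
B_P2 = 1 / 0.3330 = 3.0030
Σp_P4ᵢ² = 0.06² + 0.02² + 0.11² + 0.02² + 0.79² = 0.0036 + 0.0004 + 0.0121 + 0.0004 + 0.6241 = 0.6406
B_P4 = 1 / 0.6406 = 1.5610
Σp_P3ᵢ² = 0.16² + 0.22² + 0.13² + 0.26² + 0.23² = 0.0256 + 0.0484 + 0.0169 + 0.0676 + 0.0529 = 0.2114
B_P3 = 1 / 0.2114 = 4.7304
Ranking by B (broadest → narrowest): population P3 (4.73) > population P2 (3.00) > population P1 (2.47) > population P4 (1.56)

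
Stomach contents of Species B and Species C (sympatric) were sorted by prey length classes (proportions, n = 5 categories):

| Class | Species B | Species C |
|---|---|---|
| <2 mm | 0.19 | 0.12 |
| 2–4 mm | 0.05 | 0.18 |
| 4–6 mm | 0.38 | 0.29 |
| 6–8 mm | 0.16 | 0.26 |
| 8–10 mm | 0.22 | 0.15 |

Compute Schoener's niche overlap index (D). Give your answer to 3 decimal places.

Σ|p₁ᵢ − p₂ᵢ| = 0.07 + 0.13 + 0.09 + 0.10 + 0.07 = 0.46
D = 1 − ½ × 0.46 = 1 − 0.230 = 0.77000

0.770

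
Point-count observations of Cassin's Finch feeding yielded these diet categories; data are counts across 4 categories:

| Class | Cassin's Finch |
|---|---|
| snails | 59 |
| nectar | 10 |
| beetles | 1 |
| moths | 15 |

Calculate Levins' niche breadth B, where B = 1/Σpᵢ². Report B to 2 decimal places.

Proportions for Cassin's Finch (n=85): 59/85=0.6941, 10/85=0.1176, 1/85=0.0118, 15/85=0.1765
Σpᵢ² = 0.6941² + 0.1176² + 0.0118² + 0.1765² = 0.481775 + 0.013830 + 0.000139 + 0.031152 = 0.526896
B = 1 / 0.526896 = 1.8979

1.90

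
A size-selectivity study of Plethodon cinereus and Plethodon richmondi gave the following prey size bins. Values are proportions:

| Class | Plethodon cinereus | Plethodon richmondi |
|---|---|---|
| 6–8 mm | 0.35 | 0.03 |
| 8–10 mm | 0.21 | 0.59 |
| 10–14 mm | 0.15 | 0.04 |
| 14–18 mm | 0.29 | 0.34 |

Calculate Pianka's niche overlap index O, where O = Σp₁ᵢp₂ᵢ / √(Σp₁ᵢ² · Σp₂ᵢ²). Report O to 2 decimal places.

Σ p₁ᵢp₂ᵢ = 0.0105 + 0.1239 + 0.0060 + 0.0986 = 0.2390
Σp_1ᵢ² = 0.35² + 0.21² + 0.15² + 0.29² = 0.1225 + 0.0441 + 0.0225 + 0.0841 = 0.2732
Σp_2ᵢ² = 0.03² + 0.59² + 0.04² + 0.34² = 0.0009 + 0.3481 + 0.0016 + 0.1156 = 0.4662
O = 0.2390 / √(0.2732 × 0.4662) = 0.2390 / 0.35688 = 0.6697

0.67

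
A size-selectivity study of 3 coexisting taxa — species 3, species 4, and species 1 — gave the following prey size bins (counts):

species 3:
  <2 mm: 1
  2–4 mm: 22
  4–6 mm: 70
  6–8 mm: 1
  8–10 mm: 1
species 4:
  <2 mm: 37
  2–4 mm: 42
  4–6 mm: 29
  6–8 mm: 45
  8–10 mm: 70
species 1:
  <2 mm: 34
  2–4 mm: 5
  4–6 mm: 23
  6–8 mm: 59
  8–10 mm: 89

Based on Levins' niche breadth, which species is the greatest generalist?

species 4

Proportions for species 3 (n=95): 1/95=0.0105, 22/95=0.2316, 70/95=0.7368, 1/95=0.0105, 1/95=0.0105
Proportions for species 4 (n=223): 37/223=0.1659, 42/223=0.1883, 29/223=0.1300, 45/223=0.2018, 70/223=0.3139
Proportions for species 1 (n=210): 34/210=0.1619, 5/210=0.0238, 23/210=0.1095, 59/210=0.2810, 89/210=0.4238
Σp_3ᵢ² = 0.0105² + 0.2316² + 0.7368² + 0.0105² + 0.0105² = 0.000110 + 0.053639 + 0.542874 + 0.000110 + 0.000110 = 0.596843
B_3 = 1 / 0.596843 = 1.6755
Σp_4ᵢ² = 0.1659² + 0.1883² + 0.1300² + 0.2018² + 0.3139² = 0.027523 + 0.035457 + 0.016900 + 0.040723 + 0.098533 = 0.219136
B_4 = 1 / 0.219136 = 4.5634
Σp_1ᵢ² = 0.1619² + 0.0238² + 0.1095² + 0.2810² + 0.4238² = 0.026212 + 0.000566 + 0.011990 + 0.078961 + 0.179606 = 0.297335
B_1 = 1 / 0.297335 = 3.3632
Highest B → broadest niche (most generalist): species 4 (B = 4.56).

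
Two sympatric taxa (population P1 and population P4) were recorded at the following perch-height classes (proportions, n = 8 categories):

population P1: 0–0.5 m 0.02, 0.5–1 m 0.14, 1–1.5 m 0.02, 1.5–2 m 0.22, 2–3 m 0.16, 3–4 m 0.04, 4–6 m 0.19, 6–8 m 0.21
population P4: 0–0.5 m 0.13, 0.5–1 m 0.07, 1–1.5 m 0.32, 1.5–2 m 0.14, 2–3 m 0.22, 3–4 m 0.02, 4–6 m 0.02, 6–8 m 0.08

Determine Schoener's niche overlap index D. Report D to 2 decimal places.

Σ|p₁ᵢ − p₂ᵢ| = 0.11 + 0.07 + 0.30 + 0.08 + 0.06 + 0.02 + 0.17 + 0.13 = 0.94
D = 1 − ½ × 0.94 = 1 − 0.470 = 0.5300

0.53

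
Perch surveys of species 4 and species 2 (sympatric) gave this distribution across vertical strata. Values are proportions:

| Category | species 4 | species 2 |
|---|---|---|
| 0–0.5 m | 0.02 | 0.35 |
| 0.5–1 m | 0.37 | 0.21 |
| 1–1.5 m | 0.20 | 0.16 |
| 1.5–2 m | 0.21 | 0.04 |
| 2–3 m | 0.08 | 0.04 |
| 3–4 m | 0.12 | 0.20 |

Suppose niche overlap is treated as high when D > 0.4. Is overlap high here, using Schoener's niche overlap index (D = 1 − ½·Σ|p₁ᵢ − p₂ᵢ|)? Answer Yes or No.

Σ|p₁ᵢ − p₂ᵢ| = 0.33 + 0.16 + 0.04 + 0.17 + 0.04 + 0.08 = 0.82
D = 1 − ½ × 0.82 = 1 − 0.410 = 0.5900
D = 0.5900 > 0.4 → Yes.

Yes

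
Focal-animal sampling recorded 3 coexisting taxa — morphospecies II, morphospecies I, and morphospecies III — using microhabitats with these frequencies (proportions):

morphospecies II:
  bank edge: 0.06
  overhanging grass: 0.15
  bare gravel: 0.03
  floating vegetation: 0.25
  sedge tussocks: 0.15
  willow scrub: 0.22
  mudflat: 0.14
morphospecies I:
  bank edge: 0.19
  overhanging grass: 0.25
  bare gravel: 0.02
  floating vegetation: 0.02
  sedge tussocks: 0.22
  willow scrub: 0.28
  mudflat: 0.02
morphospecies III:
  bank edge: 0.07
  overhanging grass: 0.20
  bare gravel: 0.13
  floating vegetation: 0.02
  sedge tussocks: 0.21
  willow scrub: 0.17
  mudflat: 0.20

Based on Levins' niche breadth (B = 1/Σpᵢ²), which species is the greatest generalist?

Σp_IIᵢ² = 0.06² + 0.15² + 0.03² + 0.25² + 0.15² + 0.22² + 0.14² = 0.0036 + 0.0225 + 0.0009 + 0.0625 + 0.0225 + 0.0484 + 0.0196 = 0.1800
B_II = 1 / 0.1800 = 5.5556
Σp_Iᵢ² = 0.19² + 0.25² + 0.02² + 0.02² + 0.22² + 0.28² + 0.02² = 0.0361 + 0.0625 + 0.0004 + 0.0004 + 0.0484 + 0.0784 + 0.0004 = 0.2266
B_I = 1 / 0.2266 = 4.4131
Σp_IIIᵢ² = 0.07² + 0.20² + 0.13² + 0.02² + 0.21² + 0.17² + 0.20² = 0.0049 + 0.0400 + 0.0169 + 0.0004 + 0.0441 + 0.0289 + 0.0400 = 0.1752
B_III = 1 / 0.1752 = 5.7078
Highest B → broadest niche (most generalist): morphospecies III (B = 5.71).

morphospecies III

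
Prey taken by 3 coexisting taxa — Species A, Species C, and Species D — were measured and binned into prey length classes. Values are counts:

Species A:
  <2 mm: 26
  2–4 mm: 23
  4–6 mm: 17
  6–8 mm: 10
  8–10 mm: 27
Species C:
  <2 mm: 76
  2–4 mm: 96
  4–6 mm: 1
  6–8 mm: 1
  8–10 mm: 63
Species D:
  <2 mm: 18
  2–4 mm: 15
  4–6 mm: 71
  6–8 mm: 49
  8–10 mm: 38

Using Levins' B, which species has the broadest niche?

Proportions for Species A (n=103): 26/103=0.2524, 23/103=0.2233, 17/103=0.1650, 10/103=0.0971, 27/103=0.2621
Proportions for Species C (n=237): 76/237=0.3207, 96/237=0.4051, 1/237=0.0042, 1/237=0.0042, 63/237=0.2658
Proportions for Species D (n=191): 18/191=0.0942, 15/191=0.0785, 71/191=0.3717, 49/191=0.2565, 38/191=0.1990
Σp_Aᵢ² = 0.2524² + 0.2233² + 0.1650² + 0.0971² + 0.2621² = 0.063706 + 0.049863 + 0.027225 + 0.009428 + 0.068696 = 0.218918
B_A = 1 / 0.218918 = 4.5679
Σp_Cᵢ² = 0.3207² + 0.4051² + 0.0042² + 0.0042² + 0.2658² = 0.102848 + 0.164106 + 0.000018 + 0.000018 + 0.070650 = 0.337640
B_C = 1 / 0.337640 = 2.9617
Σp_Dᵢ² = 0.0942² + 0.0785² + 0.3717² + 0.2565² + 0.1990² = 0.008874 + 0.006162 + 0.138161 + 0.065792 + 0.039601 = 0.258590
B_D = 1 / 0.258590 = 3.8671
Highest B → broadest niche (most generalist): Species A (B = 4.57).

Species A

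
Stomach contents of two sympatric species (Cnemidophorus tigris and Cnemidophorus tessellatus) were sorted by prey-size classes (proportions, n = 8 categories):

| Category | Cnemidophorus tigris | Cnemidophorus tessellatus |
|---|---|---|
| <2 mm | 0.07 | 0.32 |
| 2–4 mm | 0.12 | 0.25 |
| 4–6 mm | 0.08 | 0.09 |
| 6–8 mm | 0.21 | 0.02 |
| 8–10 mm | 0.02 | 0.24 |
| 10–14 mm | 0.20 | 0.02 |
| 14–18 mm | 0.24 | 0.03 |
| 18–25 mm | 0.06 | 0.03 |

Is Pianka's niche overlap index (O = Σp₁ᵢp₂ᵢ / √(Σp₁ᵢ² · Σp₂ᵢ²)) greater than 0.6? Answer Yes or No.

Σ p₁ᵢp₂ᵢ = 0.0224 + 0.0300 + 0.0072 + 0.0042 + 0.0048 + 0.0040 + 0.0072 + 0.0018 = 0.0816
Σp_1ᵢ² = 0.07² + 0.12² + 0.08² + 0.21² + 0.02² + 0.20² + 0.24² + 0.06² = 0.0049 + 0.0144 + 0.0064 + 0.0441 + 0.0004 + 0.0400 + 0.0576 + 0.0036 = 0.1714
Σp_2ᵢ² = 0.32² + 0.25² + 0.09² + 0.02² + 0.24² + 0.02² + 0.03² + 0.03² = 0.1024 + 0.0625 + 0.0081 + 0.0004 + 0.0576 + 0.0004 + 0.0009 + 0.0009 = 0.2332
O = 0.0816 / √(0.1714 × 0.2332) = 0.0816 / 0.19993 = 0.4081
O = 0.4081 < 0.6 → No.

No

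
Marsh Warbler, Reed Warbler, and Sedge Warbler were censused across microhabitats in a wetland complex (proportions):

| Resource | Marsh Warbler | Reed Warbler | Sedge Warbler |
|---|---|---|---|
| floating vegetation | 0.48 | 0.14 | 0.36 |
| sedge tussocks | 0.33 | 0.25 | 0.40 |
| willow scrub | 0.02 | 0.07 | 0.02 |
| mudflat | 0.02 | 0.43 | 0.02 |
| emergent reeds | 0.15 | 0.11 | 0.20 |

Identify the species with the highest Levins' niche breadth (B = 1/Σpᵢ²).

Σp_Marsᵢ² = 0.48² + 0.33² + 0.02² + 0.02² + 0.15² = 0.2304 + 0.1089 + 0.0004 + 0.0004 + 0.0225 = 0.3626
B_Mars = 1 / 0.3626 = 2.7579
Σp_Reedᵢ² = 0.14² + 0.25² + 0.07² + 0.43² + 0.11² = 0.0196 + 0.0625 + 0.0049 + 0.1849 + 0.0121 = 0.2840
B_Reed = 1 / 0.2840 = 3.5211
Σp_Sedgᵢ² = 0.36² + 0.40² + 0.02² + 0.02² + 0.20² = 0.1296 + 0.1600 + 0.0004 + 0.0004 + 0.0400 = 0.3304
B_Sedg = 1 / 0.3304 = 3.0266
Highest B → broadest niche (most generalist): Reed Warbler (B = 3.52).

Reed Warbler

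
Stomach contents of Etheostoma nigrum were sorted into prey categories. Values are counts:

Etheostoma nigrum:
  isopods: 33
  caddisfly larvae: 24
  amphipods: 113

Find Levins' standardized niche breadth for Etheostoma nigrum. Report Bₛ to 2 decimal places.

Proportions for Etheostoma nigrum (n=170): 33/170=0.1941, 24/170=0.1412, 113/170=0.6647
Σpᵢ² = 0.1941² + 0.1412² + 0.6647² = 0.037675 + 0.019937 + 0.441826 = 0.499438
B = 1 / 0.499438 = 2.0023
Bₛ = (B − 1)/(n − 1) = (2.0023 − 1)/(3 − 1) = 1.0023/2 = 0.5012

0.50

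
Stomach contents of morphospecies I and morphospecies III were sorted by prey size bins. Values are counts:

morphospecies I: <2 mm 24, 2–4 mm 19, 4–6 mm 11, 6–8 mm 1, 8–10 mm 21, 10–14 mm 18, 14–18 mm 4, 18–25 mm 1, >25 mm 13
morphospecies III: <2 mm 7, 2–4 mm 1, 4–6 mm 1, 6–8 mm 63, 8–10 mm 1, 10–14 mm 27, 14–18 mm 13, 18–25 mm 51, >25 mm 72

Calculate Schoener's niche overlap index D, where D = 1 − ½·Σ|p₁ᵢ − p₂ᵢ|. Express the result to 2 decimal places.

Proportions for morphospecies I (n=112): 24/112=0.2143, 19/112=0.1696, 11/112=0.0982, 1/112=0.0089, 21/112=0.1875, 18/112=0.1607, 4/112=0.0357, 1/112=0.0089, 13/112=0.1161
Proportions for morphospecies III (n=236): 7/236=0.0297, 1/236=0.0042, 1/236=0.0042, 63/236=0.2669, 1/236=0.0042, 27/236=0.1144, 13/236=0.0551, 51/236=0.2161, 72/236=0.3051
Σ|p₁ᵢ − p₂ᵢ| = 0.1846 + 0.1654 + 0.0940 + 0.2580 + 0.1833 + 0.0463 + 0.0194 + 0.2072 + 0.1890 = 1.3472
D = 1 − ½ × 1.3472 = 1 − 0.67360 = 0.32640

0.33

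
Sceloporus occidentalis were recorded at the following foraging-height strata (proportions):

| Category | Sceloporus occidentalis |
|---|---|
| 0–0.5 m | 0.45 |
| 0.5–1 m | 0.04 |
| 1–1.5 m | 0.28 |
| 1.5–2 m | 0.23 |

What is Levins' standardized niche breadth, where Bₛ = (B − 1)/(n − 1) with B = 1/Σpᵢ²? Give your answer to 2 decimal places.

0.66

Σpᵢ² = 0.45² + 0.04² + 0.28² + 0.23² = 0.2025 + 0.0016 + 0.0784 + 0.0529 = 0.3354
B = 1 / 0.3354 = 2.9815
Bₛ = (B − 1)/(n − 1) = (2.9815 − 1)/(4 − 1) = 1.9815/3 = 0.6605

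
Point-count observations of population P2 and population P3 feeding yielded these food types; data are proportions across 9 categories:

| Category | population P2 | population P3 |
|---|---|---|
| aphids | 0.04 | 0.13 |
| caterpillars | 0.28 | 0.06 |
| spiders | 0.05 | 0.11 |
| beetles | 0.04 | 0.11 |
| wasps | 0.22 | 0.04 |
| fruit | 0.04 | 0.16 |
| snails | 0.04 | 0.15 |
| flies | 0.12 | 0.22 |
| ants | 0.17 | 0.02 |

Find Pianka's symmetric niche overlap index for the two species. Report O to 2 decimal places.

0.52

Σ p₁ᵢp₂ᵢ = 0.0052 + 0.0168 + 0.0055 + 0.0044 + 0.0088 + 0.0064 + 0.0060 + 0.0264 + 0.0034 = 0.0829
Σp_1ᵢ² = 0.04² + 0.28² + 0.05² + 0.04² + 0.22² + 0.04² + 0.04² + 0.12² + 0.17² = 0.0016 + 0.0784 + 0.0025 + 0.0016 + 0.0484 + 0.0016 + 0.0016 + 0.0144 + 0.0289 = 0.1790
Σp_2ᵢ² = 0.13² + 0.06² + 0.11² + 0.11² + 0.04² + 0.16² + 0.15² + 0.22² + 0.02² = 0.0169 + 0.0036 + 0.0121 + 0.0121 + 0.0016 + 0.0256 + 0.0225 + 0.0484 + 0.0004 = 0.1432
O = 0.0829 / √(0.1790 × 0.1432) = 0.0829 / 0.16010 = 0.5178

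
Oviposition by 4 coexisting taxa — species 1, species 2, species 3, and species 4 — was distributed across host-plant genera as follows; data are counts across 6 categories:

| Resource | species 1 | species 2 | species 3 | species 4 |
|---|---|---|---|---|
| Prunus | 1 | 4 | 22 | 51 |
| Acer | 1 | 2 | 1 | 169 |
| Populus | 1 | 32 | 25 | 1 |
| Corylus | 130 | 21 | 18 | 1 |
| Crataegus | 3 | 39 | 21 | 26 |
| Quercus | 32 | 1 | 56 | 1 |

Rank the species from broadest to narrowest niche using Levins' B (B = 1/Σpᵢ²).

species 3 > species 2 > species 4 > species 1

Proportions for species 1 (n=168): 1/168=0.0060, 1/168=0.0060, 1/168=0.0060, 130/168=0.7738, 3/168=0.0179, 32/168=0.1905
Proportions for species 2 (n=99): 4/99=0.0404, 2/99=0.0202, 32/99=0.3232, 21/99=0.2121, 39/99=0.3939, 1/99=0.0101
Proportions for species 3 (n=143): 22/143=0.1538, 1/143=0.0070, 25/143=0.1748, 18/143=0.1259, 21/143=0.1469, 56/143=0.3916
Proportions for species 4 (n=249): 51/249=0.2048, 169/249=0.6787, 1/249=0.0040, 1/249=0.0040, 26/249=0.1044, 1/249=0.0040
Σp_1ᵢ² = 0.0060² + 0.0060² + 0.0060² + 0.7738² + 0.0179² + 0.1905² = 0.000036 + 0.000036 + 0.000036 + 0.598766 + 0.000320 + 0.036290 = 0.635484
B_1 = 1 / 0.635484 = 1.5736
Σp_2ᵢ² = 0.0404² + 0.0202² + 0.3232² + 0.2121² + 0.3939² + 0.0101² = 0.001632 + 0.000408 + 0.104458 + 0.044986 + 0.155157 + 0.000102 = 0.306743
B_2 = 1 / 0.306743 = 3.2601
Σp_3ᵢ² = 0.1538² + 0.0070² + 0.1748² + 0.1259² + 0.1469² + 0.3916² = 0.023654 + 0.000049 + 0.030555 + 0.015851 + 0.021580 + 0.153351 = 0.245040
B_3 = 1 / 0.245040 = 4.0810
Σp_4ᵢ² = 0.2048² + 0.6787² + 0.0040² + 0.0040² + 0.1044² + 0.0040² = 0.041943 + 0.460634 + 0.000016 + 0.000016 + 0.010899 + 0.000016 = 0.513524
B_4 = 1 / 0.513524 = 1.9473
Ranking by B (broadest → narrowest): species 3 (4.08) > species 2 (3.26) > species 4 (1.95) > species 1 (1.57)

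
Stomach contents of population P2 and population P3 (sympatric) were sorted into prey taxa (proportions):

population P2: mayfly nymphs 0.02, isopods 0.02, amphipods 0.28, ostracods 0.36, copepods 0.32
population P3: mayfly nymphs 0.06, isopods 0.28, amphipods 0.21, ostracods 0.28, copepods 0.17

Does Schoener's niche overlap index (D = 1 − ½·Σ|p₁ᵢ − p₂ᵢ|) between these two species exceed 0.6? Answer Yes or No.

Σ|p₁ᵢ − p₂ᵢ| = 0.04 + 0.26 + 0.07 + 0.08 + 0.15 = 0.60
D = 1 − ½ × 0.60 = 1 − 0.300 = 0.7000
D = 0.7000 > 0.6 → Yes.

Yes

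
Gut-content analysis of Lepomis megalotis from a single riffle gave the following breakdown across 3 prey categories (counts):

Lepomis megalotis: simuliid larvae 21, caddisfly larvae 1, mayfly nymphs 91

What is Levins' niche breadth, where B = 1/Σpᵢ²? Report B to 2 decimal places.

Proportions for Lepomis megalotis (n=113): 21/113=0.1858, 1/113=0.0088, 91/113=0.8053
Σpᵢ² = 0.1858² + 0.0088² + 0.8053² = 0.034522 + 0.000077 + 0.648508 = 0.683107
B = 1 / 0.683107 = 1.4639

1.46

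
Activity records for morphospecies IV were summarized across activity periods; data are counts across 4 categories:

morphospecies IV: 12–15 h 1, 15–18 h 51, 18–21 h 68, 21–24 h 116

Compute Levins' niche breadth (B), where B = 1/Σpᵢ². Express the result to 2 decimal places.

2.69

Proportions for morphospecies IV (n=236): 1/236=0.0042, 51/236=0.2161, 68/236=0.2881, 116/236=0.4915
Σpᵢ² = 0.0042² + 0.2161² + 0.2881² + 0.4915² = 0.000018 + 0.046699 + 0.083002 + 0.241572 = 0.371291
B = 1 / 0.371291 = 2.6933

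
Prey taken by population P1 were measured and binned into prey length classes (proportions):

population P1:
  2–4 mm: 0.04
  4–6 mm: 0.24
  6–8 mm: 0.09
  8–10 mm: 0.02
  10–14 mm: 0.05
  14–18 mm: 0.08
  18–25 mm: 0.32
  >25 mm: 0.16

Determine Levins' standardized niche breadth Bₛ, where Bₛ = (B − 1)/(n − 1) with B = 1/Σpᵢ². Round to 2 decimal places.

Σpᵢ² = 0.04² + 0.24² + 0.09² + 0.02² + 0.05² + 0.08² + 0.32² + 0.16² = 0.0016 + 0.0576 + 0.0081 + 0.0004 + 0.0025 + 0.0064 + 0.1024 + 0.0256 = 0.2046
B = 1 / 0.2046 = 4.8876
Bₛ = (B − 1)/(n − 1) = (4.8876 − 1)/(8 − 1) = 3.8876/7 = 0.5554

0.56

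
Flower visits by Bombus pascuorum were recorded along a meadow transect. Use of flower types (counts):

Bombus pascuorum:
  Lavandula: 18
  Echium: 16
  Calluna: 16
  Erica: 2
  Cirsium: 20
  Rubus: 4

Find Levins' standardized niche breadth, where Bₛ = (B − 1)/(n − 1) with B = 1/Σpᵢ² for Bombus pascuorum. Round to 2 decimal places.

0.72

Proportions for Bombus pascuorum (n=76): 18/76=0.2368, 16/76=0.2105, 16/76=0.2105, 2/76=0.0263, 20/76=0.2632, 4/76=0.0526
Σpᵢ² = 0.2368² + 0.2105² + 0.2105² + 0.0263² + 0.2632² + 0.0526² = 0.056074 + 0.044310 + 0.044310 + 0.000692 + 0.069274 + 0.002767 = 0.217427
B = 1 / 0.217427 = 4.5992
Bₛ = (B − 1)/(n − 1) = (4.5992 − 1)/(6 − 1) = 3.5992/5 = 0.7198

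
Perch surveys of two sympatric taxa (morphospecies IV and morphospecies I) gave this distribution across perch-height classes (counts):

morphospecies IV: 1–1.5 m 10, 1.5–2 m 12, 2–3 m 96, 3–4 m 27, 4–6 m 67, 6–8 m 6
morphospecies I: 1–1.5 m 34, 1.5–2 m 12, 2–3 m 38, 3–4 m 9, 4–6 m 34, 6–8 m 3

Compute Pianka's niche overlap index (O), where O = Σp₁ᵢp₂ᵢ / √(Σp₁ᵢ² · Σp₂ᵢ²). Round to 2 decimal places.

0.87

Proportions for morphospecies IV (n=218): 10/218=0.0459, 12/218=0.0550, 96/218=0.4404, 27/218=0.1239, 67/218=0.3073, 6/218=0.0275
Proportions for morphospecies I (n=130): 34/130=0.2615, 12/130=0.0923, 38/130=0.2923, 9/130=0.0692, 34/130=0.2615, 3/130=0.0231
Σ p₁ᵢp₂ᵢ = 0.012003 + 0.005077 + 0.128729 + 0.008574 + 0.080359 + 0.000635 = 0.235377
Σp_1ᵢ² = 0.0459² + 0.0550² + 0.4404² + 0.1239² + 0.3073² + 0.0275² = 0.002107 + 0.003025 + 0.193952 + 0.015351 + 0.094433 + 0.000756 = 0.309624
Σp_2ᵢ² = 0.2615² + 0.0923² + 0.2923² + 0.0692² + 0.2615² + 0.0231² = 0.068382 + 0.008519 + 0.085439 + 0.004789 + 0.068382 + 0.000534 = 0.236045
O = 0.235377 / √(0.309624 × 0.236045) = 0.235377 / 0.2703427 = 0.8707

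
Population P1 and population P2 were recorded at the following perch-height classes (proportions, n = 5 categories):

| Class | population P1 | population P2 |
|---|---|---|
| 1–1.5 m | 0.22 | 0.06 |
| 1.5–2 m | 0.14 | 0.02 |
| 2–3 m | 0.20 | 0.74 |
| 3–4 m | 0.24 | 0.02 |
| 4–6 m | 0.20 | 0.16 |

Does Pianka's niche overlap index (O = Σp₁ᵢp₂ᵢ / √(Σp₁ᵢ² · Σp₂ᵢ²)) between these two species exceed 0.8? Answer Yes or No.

Σ p₁ᵢp₂ᵢ = 0.0132 + 0.0028 + 0.1480 + 0.0048 + 0.0320 = 0.2008
Σp_1ᵢ² = 0.22² + 0.14² + 0.20² + 0.24² + 0.20² = 0.0484 + 0.0196 + 0.0400 + 0.0576 + 0.0400 = 0.2056
Σp_2ᵢ² = 0.06² + 0.02² + 0.74² + 0.02² + 0.16² = 0.0036 + 0.0004 + 0.5476 + 0.0004 + 0.0256 = 0.5776
O = 0.2008 / √(0.2056 × 0.5776) = 0.2008 / 0.34461 = 0.5827
O = 0.5827 < 0.8 → No.

No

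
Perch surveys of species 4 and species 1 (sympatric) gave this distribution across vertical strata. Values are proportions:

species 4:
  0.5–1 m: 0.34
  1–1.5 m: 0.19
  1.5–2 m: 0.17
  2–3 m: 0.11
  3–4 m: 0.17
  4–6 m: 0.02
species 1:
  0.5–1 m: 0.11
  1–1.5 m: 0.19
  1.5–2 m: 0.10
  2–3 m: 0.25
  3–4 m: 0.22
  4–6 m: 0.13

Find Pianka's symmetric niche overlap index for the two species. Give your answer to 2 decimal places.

Σ p₁ᵢp₂ᵢ = 0.0374 + 0.0361 + 0.0170 + 0.0275 + 0.0374 + 0.0026 = 0.1580
Σp_1ᵢ² = 0.34² + 0.19² + 0.17² + 0.11² + 0.17² + 0.02² = 0.1156 + 0.0361 + 0.0289 + 0.0121 + 0.0289 + 0.0004 = 0.2220
Σp_2ᵢ² = 0.11² + 0.19² + 0.10² + 0.25² + 0.22² + 0.13² = 0.0121 + 0.0361 + 0.0100 + 0.0625 + 0.0484 + 0.0169 = 0.1860
O = 0.1580 / √(0.2220 × 0.1860) = 0.1580 / 0.20320 = 0.7776

0.78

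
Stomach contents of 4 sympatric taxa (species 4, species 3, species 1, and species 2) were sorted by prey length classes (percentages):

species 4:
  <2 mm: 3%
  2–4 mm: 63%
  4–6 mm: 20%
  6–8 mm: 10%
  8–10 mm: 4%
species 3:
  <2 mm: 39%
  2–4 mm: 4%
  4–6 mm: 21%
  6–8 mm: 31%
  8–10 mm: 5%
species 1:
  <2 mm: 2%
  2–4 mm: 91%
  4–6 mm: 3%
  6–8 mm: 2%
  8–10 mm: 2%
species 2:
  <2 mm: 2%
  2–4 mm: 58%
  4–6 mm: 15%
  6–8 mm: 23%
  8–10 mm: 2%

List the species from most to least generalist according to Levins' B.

Convert percentages to proportions (divide by 100).
Σp_4ᵢ² = 0.03² + 0.63² + 0.20² + 0.10² + 0.04² = 0.0009 + 0.3969 + 0.0400 + 0.0100 + 0.0016 = 0.4494
B_4 = 1 / 0.4494 = 2.2252
Σp_3ᵢ² = 0.39² + 0.04² + 0.21² + 0.31² + 0.05² = 0.1521 + 0.0016 + 0.0441 + 0.0961 + 0.0025 = 0.2964
B_3 = 1 / 0.2964 = 3.3738
Σp_1ᵢ² = 0.02² + 0.91² + 0.03² + 0.02² + 0.02² = 0.0004 + 0.8281 + 0.0009 + 0.0004 + 0.0004 = 0.8302
B_1 = 1 / 0.8302 = 1.2045
Σp_2ᵢ² = 0.02² + 0.58² + 0.15² + 0.23² + 0.02² = 0.0004 + 0.3364 + 0.0225 + 0.0529 + 0.0004 = 0.4126
B_2 = 1 / 0.4126 = 2.4237
Ranking by B (broadest → narrowest): species 3 (3.37) > species 2 (2.42) > species 4 (2.23) > species 1 (1.20)

species 3 > species 2 > species 4 > species 1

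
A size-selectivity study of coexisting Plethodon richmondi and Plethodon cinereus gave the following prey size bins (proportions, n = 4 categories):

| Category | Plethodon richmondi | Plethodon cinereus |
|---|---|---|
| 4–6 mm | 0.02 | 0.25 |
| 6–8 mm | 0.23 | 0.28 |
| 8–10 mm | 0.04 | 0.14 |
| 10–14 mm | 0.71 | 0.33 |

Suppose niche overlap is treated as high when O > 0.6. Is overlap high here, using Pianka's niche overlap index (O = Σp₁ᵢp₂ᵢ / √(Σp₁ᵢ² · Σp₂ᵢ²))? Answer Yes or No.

Yes

Σ p₁ᵢp₂ᵢ = 0.0050 + 0.0644 + 0.0056 + 0.2343 = 0.3093
Σp_1ᵢ² = 0.02² + 0.23² + 0.04² + 0.71² = 0.0004 + 0.0529 + 0.0016 + 0.5041 = 0.5590
Σp_2ᵢ² = 0.25² + 0.28² + 0.14² + 0.33² = 0.0625 + 0.0784 + 0.0196 + 0.1089 = 0.2694
O = 0.3093 / √(0.5590 × 0.2694) = 0.3093 / 0.38807 = 0.7970
O = 0.7970 > 0.6 → Yes.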